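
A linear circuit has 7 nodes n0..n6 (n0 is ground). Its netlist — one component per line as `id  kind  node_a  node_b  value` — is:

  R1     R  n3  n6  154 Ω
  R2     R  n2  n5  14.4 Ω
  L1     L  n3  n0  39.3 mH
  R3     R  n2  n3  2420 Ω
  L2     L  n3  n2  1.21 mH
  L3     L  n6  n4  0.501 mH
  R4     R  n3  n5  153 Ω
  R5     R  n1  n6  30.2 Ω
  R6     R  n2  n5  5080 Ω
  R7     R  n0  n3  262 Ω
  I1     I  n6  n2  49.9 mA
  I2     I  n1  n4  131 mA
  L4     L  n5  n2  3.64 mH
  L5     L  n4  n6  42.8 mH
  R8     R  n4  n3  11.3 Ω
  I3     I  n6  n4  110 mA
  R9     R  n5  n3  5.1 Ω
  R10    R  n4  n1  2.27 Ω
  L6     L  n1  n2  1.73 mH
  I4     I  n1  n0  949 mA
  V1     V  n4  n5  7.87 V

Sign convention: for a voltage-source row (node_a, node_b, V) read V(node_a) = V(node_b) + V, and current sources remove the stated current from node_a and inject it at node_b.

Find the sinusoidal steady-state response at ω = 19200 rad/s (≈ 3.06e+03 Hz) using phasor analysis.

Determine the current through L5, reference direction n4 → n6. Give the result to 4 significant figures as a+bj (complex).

0.002599-0.0009988j A

MNA unknowns: 6 node voltages V₁..V_6 plus 1 source current (V1)
R1: Y=0.006494+0.000j on G[3,6]
R2: Y=0.06944+0.000j on G[2,5]
L1: Y=0.000-0.001325j on G[3,0]
R3: Y=0.0004132+0.000j on G[2,3]
L2: Y=0.000-0.04304j on G[3,2]
L3: Y=0.000-0.1040j on G[6,4]
R4: Y=0.006536+0.000j on G[3,5]
R5: Y=0.03311+0.000j on G[1,6]
R6: Y=0.0001969+0.000j on G[2,5]
R7: Y=0.003817+0.000j on G[0,3]
I1: z[6]−=0.0499, z[2]+=0.0499
I2: z[1]−=0.131, z[4]+=0.131
L4: Y=0.000-0.01431j on G[5,2]
L5: Y=0.000-0.001217j on G[4,6]
R8: Y=0.08850+0.000j on G[4,3]
I3: z[6]−=0.11, z[4]+=0.11
R9: Y=0.1961+0.000j on G[5,3]
R10: Y=0.4405+0.000j on G[4,1]
L6: Y=0.000-0.03011j on G[1,2]
I4: z[1]−=0.949, z[0]+=0.949
V1: row V4−V5=7.87, i_V1 at 4,5
solve → V1=-221.9-77.33j, V2=-224.2-79.08j, V3=-221.9-77.04j, V4=-219.4-77.32j, V5=-227.3-77.32j, V6=-220.2-79.46j
aux → i_V1=-1.282+0.1101j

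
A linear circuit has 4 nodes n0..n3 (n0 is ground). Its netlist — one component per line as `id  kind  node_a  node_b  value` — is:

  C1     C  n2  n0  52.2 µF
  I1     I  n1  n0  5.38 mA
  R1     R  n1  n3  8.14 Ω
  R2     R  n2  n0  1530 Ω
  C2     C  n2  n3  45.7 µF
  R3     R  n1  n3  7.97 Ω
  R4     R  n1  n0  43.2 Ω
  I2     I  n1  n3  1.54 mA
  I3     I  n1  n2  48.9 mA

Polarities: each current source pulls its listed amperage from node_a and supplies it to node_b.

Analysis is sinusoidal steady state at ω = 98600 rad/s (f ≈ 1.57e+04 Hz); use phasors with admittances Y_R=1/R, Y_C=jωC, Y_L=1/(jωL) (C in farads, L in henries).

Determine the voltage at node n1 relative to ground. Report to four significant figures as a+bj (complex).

-0.2057+0.01016j V

MNA unknowns: 3 node voltages V₁..V_3
C1: Y=0.000+5.147j on G[2,0]
I1: z[1]−=0.00538, z[0]+=0.00538
R1: Y=0.1229+0.000j on G[1,3]
R2: Y=0.0006536+0.000j on G[2,0]
C2: Y=0.000+4.506j on G[2,3]
R3: Y=0.1255+0.000j on G[1,3]
R4: Y=0.02315+0.000j on G[1,0]
I2: z[1]−=0.00154, z[3]+=0.00154
I3: z[1]−=0.0489, z[2]+=0.0489
solve → V1=-0.2057+0.01016j, V2=-4.572e-05+0.0001201j, V3=-9.792e-05+0.01111j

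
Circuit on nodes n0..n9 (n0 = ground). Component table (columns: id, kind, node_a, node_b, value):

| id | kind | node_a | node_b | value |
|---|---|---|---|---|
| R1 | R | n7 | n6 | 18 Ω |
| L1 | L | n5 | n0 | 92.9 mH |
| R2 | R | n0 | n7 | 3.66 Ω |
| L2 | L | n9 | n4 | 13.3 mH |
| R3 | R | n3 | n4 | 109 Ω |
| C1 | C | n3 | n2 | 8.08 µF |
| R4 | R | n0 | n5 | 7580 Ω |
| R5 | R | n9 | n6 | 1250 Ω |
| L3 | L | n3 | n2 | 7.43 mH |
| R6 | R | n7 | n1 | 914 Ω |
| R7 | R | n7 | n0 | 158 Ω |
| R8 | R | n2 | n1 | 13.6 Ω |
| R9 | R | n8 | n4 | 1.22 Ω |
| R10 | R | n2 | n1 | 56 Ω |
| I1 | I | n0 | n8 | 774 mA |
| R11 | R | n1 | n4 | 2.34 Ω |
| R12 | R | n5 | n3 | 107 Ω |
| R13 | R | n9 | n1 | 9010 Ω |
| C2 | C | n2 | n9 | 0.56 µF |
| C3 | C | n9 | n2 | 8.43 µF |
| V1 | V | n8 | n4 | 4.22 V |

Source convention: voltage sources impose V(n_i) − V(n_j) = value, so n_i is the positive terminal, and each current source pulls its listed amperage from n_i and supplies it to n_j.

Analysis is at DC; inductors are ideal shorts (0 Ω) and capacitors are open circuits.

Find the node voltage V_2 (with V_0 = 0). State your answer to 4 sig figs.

MNA unknowns: 9 node voltages V₁..V_9 plus 4 source currents (L1, L2, L3, V1)
R1: Y=0.05556 on G[7,6]
L1: row V5−V0=0, i_L1 at 5,0
R2: Y=0.2732 on G[0,7]
L2: row V9−V4=0, i_L2 at 9,4
R3: Y=0.009174 on G[3,4]
C1: Y=0.000 on G[3,2]
R4: Y=0.0001319 on G[0,5]
R5: Y=0.0008000 on G[9,6]
L3: row V3−V2=0, i_L3 at 3,2
R6: Y=0.001094 on G[7,1]
R7: Y=0.006329 on G[7,0]
R8: Y=0.07353 on G[2,1]
R9: Y=0.8197 on G[8,4]
R10: Y=0.01786 on G[2,1]
I1: z[0]−=0.774, z[8]+=0.774
R11: Y=0.4274 on G[1,4]
R12: Y=0.009346 on G[5,3]
R13: Y=0.0001110 on G[9,1]
C2: Y=0.000 on G[2,9]
C3: Y=0.000 on G[9,2]
V1: row V8−V4=4.22, i_V1 at 8,4
solve → V1=74.05, V2=67.87, V3=67.87, V4=75.55, V5=0.000, V6=1.565, V7=0.4996, V8=79.77, V9=75.55
aux → i_L1=0.6343, i_L2=-0.05936, i_L3=-0.5639, i_V1=-2.685

67.87 V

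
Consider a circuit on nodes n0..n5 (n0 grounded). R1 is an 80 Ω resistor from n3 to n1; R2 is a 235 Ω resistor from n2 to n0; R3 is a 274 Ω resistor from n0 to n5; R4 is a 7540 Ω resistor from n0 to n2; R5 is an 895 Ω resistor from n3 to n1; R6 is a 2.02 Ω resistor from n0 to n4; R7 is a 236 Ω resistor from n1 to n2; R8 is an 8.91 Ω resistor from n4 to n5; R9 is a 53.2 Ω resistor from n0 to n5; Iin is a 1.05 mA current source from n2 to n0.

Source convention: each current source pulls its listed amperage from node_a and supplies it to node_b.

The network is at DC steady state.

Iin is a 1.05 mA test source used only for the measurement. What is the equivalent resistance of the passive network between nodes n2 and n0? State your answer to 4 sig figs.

Element admittances at DC:
  Y(R1) = 0.01250 S between n3,n1
  Y(R2) = 0.004255 S between n2,n0
  Y(R3) = 0.003650 S between n0,n5
  Y(R4) = 0.0001326 S between n0,n2
  Y(R5) = 0.001117 S between n3,n1
  Y(R6) = 0.4950 S between n0,n4
  Y(R7) = 0.004237 S between n1,n2
  Y(R8) = 0.1122 S between n4,n5
  Y(R9) = 0.01880 S between n0,n5
  Iin: injects 0.00105 A into n0 (from n2)
Assemble and solve the 5×5 MNA system:
  V(n1)=-0.2393  V(n2)=-0.2393  V(n3)=-0.2393  V(n4)=0.000  V(n5)=0.000

R_eq = 227.9 Ω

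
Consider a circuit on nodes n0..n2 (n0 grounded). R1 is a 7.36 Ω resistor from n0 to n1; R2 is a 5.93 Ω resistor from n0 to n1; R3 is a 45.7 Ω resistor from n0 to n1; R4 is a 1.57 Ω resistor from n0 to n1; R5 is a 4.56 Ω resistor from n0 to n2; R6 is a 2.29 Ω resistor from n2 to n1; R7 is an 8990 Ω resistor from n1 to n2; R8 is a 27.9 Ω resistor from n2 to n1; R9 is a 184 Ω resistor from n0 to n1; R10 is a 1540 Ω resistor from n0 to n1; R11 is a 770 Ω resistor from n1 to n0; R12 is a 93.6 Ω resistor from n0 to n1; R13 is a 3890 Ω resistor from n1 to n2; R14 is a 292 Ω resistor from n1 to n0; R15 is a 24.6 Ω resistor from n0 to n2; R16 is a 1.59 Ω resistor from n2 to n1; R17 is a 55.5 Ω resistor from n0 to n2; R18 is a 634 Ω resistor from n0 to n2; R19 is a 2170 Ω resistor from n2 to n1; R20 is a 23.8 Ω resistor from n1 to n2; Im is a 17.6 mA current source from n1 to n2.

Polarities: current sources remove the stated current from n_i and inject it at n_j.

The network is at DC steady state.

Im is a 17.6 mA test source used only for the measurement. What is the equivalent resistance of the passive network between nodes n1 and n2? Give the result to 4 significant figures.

Element admittances at DC:
  Y(R1) = 0.1359 S between n0,n1
  Y(R2) = 0.1686 S between n0,n1
  Y(R3) = 0.02188 S between n0,n1
  Y(R4) = 0.6369 S between n0,n1
  Y(R5) = 0.2193 S between n0,n2
  Y(R6) = 0.4367 S between n2,n1
  Y(R7) = 0.0001112 S between n1,n2
  Y(R8) = 0.03584 S between n2,n1
  Y(R9) = 0.005435 S between n0,n1
  Y(R10) = 0.0006494 S between n0,n1
  Y(R11) = 0.001299 S between n1,n0
  Y(R12) = 0.01068 S between n0,n1
  Y(R13) = 0.0002571 S between n1,n2
  Y(R14) = 0.003425 S between n1,n0
  Y(R15) = 0.04065 S between n0,n2
  Y(R16) = 0.6289 S between n2,n1
  Y(R17) = 0.01802 S between n0,n2
  Y(R18) = 0.001577 S between n0,n2
  Y(R19) = 0.0004608 S between n2,n1
  Y(R20) = 0.04202 S between n1,n2
  Im: injects 0.0176 A into n2 (from n1)
Assemble and solve the 2×2 MNA system:
  V(n1)=-0.002857  V(n2)=0.01006

R_eq = 0.7342 Ω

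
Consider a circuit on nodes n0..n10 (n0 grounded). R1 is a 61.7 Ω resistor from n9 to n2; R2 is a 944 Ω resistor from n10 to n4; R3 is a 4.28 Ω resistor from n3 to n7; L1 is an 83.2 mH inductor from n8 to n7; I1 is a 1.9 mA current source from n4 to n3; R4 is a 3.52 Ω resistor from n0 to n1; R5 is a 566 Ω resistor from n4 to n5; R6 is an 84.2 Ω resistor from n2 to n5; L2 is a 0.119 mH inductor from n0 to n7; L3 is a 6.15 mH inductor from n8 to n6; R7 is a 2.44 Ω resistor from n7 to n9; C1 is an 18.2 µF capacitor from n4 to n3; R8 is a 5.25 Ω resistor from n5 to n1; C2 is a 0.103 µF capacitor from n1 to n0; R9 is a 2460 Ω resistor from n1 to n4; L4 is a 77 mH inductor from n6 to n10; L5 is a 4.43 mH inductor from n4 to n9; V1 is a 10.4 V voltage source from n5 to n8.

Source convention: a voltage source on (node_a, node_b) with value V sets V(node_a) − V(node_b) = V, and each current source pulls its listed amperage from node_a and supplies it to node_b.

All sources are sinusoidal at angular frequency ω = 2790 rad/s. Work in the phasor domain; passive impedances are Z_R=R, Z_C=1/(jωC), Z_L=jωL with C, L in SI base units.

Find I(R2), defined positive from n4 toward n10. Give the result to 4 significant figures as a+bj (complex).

Element admittances at ω=2790 rad/s:
  Y(R1) = 0.01621+0.000j S between n9,n2
  Y(R2) = 0.001059+0.000j S between n10,n4
  Y(R3) = 0.2336+0.000j S between n3,n7
  Y(L1) = 0.000-0.004308j S between n8,n7
  I1: injects 0.0019 A into n3 (from n4)
  Y(R4) = 0.2841+0.000j S between n0,n1
  Y(R5) = 0.001767+0.000j S between n4,n5
  Y(R6) = 0.01188+0.000j S between n2,n5
  Y(L2) = 0.000-3.012j S between n0,n7
  Y(L3) = 0.000-0.05828j S between n8,n6
  Y(R7) = 0.4098+0.000j S between n7,n9
  Y(C1) = 0.000+0.05078j S between n4,n3
  Y(R8) = 0.1905+0.000j S between n5,n1
  Y(C2) = 0.000+0.0002874j S between n1,n0
  Y(R9) = 0.0004065+0.000j S between n1,n4
  Y(L4) = 0.000-0.004655j S between n6,n10
  Y(L5) = 0.000-0.08091j S between n4,n9
  V1: constraint V(n5)−V(n8) = 10.4
Assemble and solve the 11×11 MNA system:
  V(n1)=0.03512-0.1532j  V(n2)=0.005265-0.1449j  V(n3)=0.02186-0.06270j  V(n4)=-0.2513-0.1923j  V(n5)=0.08835-0.3816j  V(n6)=-10.27-0.2083j  V(n7)=-0.01445-0.003328j  V(n8)=-10.31-0.3816j  V(n9)=-0.05562+0.02845j  V(n10)=-9.783+1.961j
  i(V1)=-0.01173+0.04664j

0.01010-0.002281j A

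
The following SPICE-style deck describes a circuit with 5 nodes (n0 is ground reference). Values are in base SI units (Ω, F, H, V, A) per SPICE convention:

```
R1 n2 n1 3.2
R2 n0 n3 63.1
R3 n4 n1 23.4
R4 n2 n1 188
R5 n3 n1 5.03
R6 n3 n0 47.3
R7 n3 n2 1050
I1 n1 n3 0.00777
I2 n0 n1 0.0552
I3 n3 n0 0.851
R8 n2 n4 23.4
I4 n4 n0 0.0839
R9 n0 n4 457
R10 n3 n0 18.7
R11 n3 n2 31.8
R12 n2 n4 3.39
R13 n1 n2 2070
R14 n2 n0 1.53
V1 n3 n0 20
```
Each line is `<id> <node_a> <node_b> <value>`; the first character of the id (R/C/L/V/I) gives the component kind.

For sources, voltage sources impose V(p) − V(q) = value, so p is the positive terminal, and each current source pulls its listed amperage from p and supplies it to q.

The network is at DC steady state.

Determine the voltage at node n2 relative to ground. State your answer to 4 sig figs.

3.861 V

Element admittances at DC:
  Y(R1) = 0.3125 S between n2,n1
  Y(R2) = 0.01585 S between n0,n3
  Y(R3) = 0.04274 S between n4,n1
  Y(R4) = 0.005319 S between n2,n1
  Y(R5) = 0.1988 S between n3,n1
  Y(R6) = 0.02114 S between n3,n0
  Y(R7) = 0.0009524 S between n3,n2
  I1: injects 0.00777 A into n3 (from n1)
  I2: injects 0.0552 A into n1 (from n0)
  I3: injects 0.851 A into n0 (from n3)
  Y(R8) = 0.04274 S between n2,n4
  I4: injects 0.0839 A into n0 (from n4)
  Y(R9) = 0.002188 S between n0,n4
  Y(R10) = 0.05348 S between n3,n0
  Y(R11) = 0.03145 S between n3,n2
  Y(R12) = 0.2950 S between n2,n4
  Y(R13) = 0.0004831 S between n1,n2
  Y(R14) = 0.6536 S between n2,n0
  V1: constraint V(n3)−V(n0) = 20
Assemble and solve the 5×5 MNA system:
  V(n1)=9.708  V(n2)=3.861  V(n3)=20.00  V(n4)=4.272
  i(V1)=-5.222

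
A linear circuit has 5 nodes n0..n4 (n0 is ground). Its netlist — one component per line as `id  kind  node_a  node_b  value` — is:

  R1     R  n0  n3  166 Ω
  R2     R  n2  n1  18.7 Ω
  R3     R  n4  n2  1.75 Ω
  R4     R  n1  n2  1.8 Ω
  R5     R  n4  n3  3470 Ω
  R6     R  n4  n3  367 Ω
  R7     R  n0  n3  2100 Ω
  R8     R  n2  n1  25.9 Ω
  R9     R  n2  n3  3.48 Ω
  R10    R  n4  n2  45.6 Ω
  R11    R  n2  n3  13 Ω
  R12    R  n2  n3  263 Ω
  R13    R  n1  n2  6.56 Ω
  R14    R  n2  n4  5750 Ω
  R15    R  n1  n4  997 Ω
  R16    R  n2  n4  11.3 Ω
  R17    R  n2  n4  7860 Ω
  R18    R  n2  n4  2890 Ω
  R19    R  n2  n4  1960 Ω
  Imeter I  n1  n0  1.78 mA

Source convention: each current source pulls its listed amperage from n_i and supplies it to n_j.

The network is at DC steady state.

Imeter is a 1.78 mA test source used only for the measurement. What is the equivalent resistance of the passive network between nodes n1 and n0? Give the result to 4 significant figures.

R_eq = 157.8 Ω

Apply KCL at each of the 4 non-ground nodes and solve the resulting linear system.
Node n1: branches {R2, R4, R8, R13, R15, Imeter} → V_1 = -0.2809
Node n2: branches {R2, R3, R4, R8, R9, R10, R11, R12, R13, R14, R16, R17, R18, R19} → V_2 = -0.2786
Node n3: branches {R1, R5, R6, R7, R9, R11, R12} → V_3 = -0.2738
Node n4: branches {R3, R5, R6, R10, R14, R15, R16, R17, R18, R19} → V_4 = -0.2786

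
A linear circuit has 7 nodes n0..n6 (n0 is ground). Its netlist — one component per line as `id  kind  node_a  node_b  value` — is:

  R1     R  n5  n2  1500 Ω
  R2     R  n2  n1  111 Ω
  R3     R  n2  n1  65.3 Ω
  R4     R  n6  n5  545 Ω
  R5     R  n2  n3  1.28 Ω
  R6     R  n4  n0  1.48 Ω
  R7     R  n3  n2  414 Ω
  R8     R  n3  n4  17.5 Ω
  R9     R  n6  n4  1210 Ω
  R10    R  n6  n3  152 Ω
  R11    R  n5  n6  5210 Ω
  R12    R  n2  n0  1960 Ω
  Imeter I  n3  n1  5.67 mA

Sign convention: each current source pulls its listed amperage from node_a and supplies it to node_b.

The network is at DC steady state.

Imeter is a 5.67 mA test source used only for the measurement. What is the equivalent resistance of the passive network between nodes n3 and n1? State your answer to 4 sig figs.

R_eq = 42.39 Ω

Apply KCL at each of the 6 non-ground nodes and solve the resulting linear system.
Node n1: branches {R2, R3, Imeter} → V_1 = 0.2403
Node n2: branches {R1, R2, R3, R5, R7, R12} → V_2 = 0.007151
Node n3: branches {R5, R7, R8, R10, Imeter} → V_3 = -7.498e-05
Node n4: branches {R6, R8, R9} → V_4 = -5.400e-06
Node n5: branches {R1, R4, R11} → V_5 = 0.002064
Node n6: branches {R4, R9, R10, R11} → V_6 = 0.0003908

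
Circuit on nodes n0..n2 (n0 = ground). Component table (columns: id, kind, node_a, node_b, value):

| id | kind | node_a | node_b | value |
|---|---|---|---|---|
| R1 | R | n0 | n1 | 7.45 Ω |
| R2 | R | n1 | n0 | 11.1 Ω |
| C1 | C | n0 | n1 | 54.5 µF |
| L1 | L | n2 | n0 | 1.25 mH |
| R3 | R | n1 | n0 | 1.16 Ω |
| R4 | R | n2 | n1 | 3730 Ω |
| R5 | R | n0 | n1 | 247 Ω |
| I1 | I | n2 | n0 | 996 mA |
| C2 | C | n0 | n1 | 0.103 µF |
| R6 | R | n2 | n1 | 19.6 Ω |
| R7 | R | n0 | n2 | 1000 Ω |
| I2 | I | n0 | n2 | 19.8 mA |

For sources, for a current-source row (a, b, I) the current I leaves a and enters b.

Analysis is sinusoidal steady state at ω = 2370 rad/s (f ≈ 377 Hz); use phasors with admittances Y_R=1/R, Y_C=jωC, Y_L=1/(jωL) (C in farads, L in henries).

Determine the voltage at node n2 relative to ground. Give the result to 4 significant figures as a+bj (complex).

MNA unknowns: 2 node voltages V₁..V_2
R1: Y=0.1342+0.000j on G[0,1]
R2: Y=0.09009+0.000j on G[1,0]
C1: Y=0.000+0.1292j on G[0,1]
L1: Y=0.000-0.3376j on G[2,0]
R3: Y=0.8621+0.000j on G[1,0]
R4: Y=0.0002681+0.000j on G[2,1]
R5: Y=0.004049+0.000j on G[0,1]
I1: z[2]−=0.996, z[0]+=0.996
C2: Y=0.000+0.0002441j on G[0,1]
R6: Y=0.05102+0.000j on G[2,1]
R7: Y=0.001000+0.000j on G[0,2]
I2: z[0]−=0.0198, z[2]+=0.0198
solve → V1=-0.03286-0.1235j, V2=-0.4199-2.832j

-0.4199-2.832j V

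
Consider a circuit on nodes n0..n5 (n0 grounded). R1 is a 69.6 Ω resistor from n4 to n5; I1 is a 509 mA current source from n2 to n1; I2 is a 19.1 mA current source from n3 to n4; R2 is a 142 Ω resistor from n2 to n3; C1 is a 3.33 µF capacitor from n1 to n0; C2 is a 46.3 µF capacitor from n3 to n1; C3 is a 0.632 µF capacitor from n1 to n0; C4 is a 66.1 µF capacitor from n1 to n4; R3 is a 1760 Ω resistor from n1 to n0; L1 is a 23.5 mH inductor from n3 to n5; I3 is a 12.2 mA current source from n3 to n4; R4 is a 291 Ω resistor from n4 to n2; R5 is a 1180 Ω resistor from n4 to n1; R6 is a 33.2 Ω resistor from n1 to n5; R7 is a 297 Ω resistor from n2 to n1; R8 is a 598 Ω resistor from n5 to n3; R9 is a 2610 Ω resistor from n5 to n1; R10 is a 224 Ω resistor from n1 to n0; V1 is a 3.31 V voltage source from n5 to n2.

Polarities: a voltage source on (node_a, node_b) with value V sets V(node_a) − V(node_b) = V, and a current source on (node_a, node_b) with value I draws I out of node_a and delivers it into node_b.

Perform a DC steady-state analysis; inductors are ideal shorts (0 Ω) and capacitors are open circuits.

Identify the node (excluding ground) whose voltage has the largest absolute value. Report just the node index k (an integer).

2

MNA unknowns: 5 node voltages V₁..V_5 plus 2 source currents (L1, V1)
R1: Y=0.01437 on G[4,5]
I1: z[2]−=0.509, z[1]+=0.509
I2: z[3]−=0.0191, z[4]+=0.0191
R2: Y=0.007042 on G[2,3]
C1: Y=0.000 on G[1,0]
C2: Y=0.000 on G[3,1]
C3: Y=0.000 on G[1,0]
C4: Y=0.000 on G[1,4]
R3: Y=0.0005682 on G[1,0]
L1: row V3−V5=0, i_L1 at 3,5
I3: z[3]−=0.0122, z[4]+=0.0122
R4: Y=0.003436 on G[4,2]
R5: Y=0.0008475 on G[4,1]
R6: Y=0.03012 on G[1,5]
R7: Y=0.003367 on G[2,1]
R8: Y=0.001672 on G[5,3]
R9: Y=0.0003831 on G[5,1]
R10: Y=0.004464 on G[1,0]
V1: row V5−V2=3.31, i_V1 at 5,2
solve → V1=0.000, V2=-17.69, V3=-14.38, V4=-12.66, V5=-14.38
aux → i_L1=-0.05461, i_V1=0.4088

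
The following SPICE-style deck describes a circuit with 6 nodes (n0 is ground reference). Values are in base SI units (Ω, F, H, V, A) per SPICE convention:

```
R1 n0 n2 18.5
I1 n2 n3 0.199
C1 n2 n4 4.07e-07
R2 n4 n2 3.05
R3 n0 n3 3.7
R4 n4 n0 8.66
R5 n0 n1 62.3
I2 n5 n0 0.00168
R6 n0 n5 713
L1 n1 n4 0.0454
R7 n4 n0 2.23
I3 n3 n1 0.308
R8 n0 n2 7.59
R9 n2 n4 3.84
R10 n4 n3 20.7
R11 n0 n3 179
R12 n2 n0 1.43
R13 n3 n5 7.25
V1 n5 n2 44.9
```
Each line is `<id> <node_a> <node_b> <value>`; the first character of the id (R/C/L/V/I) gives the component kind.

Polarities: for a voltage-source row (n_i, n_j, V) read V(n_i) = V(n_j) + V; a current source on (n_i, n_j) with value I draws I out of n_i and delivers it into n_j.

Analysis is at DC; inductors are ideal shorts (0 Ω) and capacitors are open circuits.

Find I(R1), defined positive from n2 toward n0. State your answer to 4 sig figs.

-0.1773 A

Element admittances at DC:
  Y(R1) = 0.05405 S between n0,n2
  I1: injects 0.199 A into n3 (from n2)
  Y(C1) = 0.000 S between n2,n4
  Y(R2) = 0.3279 S between n4,n2
  Y(R3) = 0.2703 S between n0,n3
  Y(R4) = 0.1155 S between n4,n0
  Y(R5) = 0.01605 S between n0,n1
  I2: injects 0.00168 A into n0 (from n5)
  Y(R6) = 0.001403 S between n0,n5
  L1: short n1↔n4 (DC inductor)
  Y(R7) = 0.4484 S between n4,n0
  I3: injects 0.308 A into n1 (from n3)
  Y(R8) = 0.1318 S between n0,n2
  Y(R9) = 0.2604 S between n2,n4
  Y(R10) = 0.04831 S between n4,n3
  Y(R11) = 0.005587 S between n0,n3
  Y(R12) = 0.6993 S between n2,n0
  Y(R13) = 0.1379 S between n3,n5
  V1: constraint V(n5)−V(n2) = 44.9
Assemble and solve the 7×7 MNA system:
  V(n1)=-0.8524  V(n2)=-3.280  V(n3)=12.10  V(n4)=-0.8524  V(n5)=41.62
  i(L1)=0.3217  i(V1)=-4.132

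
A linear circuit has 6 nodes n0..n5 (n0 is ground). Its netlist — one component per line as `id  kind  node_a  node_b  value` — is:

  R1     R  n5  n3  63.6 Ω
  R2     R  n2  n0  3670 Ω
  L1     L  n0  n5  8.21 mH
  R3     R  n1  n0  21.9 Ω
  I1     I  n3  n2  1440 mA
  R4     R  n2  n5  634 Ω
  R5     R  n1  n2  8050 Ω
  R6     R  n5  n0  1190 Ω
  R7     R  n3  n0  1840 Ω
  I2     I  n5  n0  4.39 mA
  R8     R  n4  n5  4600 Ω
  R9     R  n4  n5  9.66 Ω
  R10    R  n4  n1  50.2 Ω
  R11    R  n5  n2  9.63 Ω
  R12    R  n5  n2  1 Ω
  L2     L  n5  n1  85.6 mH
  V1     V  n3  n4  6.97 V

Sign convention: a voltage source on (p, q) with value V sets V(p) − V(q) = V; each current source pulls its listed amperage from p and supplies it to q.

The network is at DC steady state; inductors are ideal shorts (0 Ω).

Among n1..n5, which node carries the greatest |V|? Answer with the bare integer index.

Apply KCL at each of the 5 non-ground nodes and solve the resulting linear system.
Node n1: branches {R3, R5, R10, L2} → V_1 = 0.000
Node n2: branches {R2, I1, R4, R5, R11, R12} → V_2 = 1.302
Node n3: branches {R1, I1, R7, V1} → V_3 = -4.132
Node n4: branches {R8, R9, R10, V1} → V_4 = -11.10
Node n5: branches {R1, L1, R4, R6, I2, R8, R9, R11, R12, L2} → V_5 = 0.000
Source currents: i(L1)=0.002499, i(L2)=0.2210, i(V1)=-1.373

4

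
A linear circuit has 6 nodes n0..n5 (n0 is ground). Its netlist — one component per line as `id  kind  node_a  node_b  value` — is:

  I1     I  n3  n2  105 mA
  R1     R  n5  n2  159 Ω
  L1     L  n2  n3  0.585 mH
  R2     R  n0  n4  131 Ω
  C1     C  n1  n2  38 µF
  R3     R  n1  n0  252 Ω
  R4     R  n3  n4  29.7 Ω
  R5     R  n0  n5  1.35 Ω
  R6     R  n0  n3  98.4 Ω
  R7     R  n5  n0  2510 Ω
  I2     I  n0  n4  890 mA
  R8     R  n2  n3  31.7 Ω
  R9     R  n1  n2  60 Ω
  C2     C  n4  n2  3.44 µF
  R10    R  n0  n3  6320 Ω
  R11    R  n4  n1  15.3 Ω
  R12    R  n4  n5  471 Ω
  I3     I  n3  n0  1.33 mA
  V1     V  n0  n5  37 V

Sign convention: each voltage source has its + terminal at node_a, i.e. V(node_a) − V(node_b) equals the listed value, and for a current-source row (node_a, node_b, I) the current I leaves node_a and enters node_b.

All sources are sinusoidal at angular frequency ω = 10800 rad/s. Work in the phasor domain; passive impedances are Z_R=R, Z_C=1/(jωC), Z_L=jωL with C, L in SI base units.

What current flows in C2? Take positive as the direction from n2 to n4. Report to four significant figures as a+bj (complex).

Element admittances at ω=10800 rad/s:
  I1: injects 0.105 A into n2 (from n3)
  Y(R1) = 0.006289+0.000j S between n5,n2
  Y(L1) = 0.000-0.1583j S between n2,n3
  Y(R2) = 0.007634+0.000j S between n0,n4
  Y(C1) = 0.000+0.4104j S between n1,n2
  Y(R3) = 0.003968+0.000j S between n1,n0
  Y(R4) = 0.03367+0.000j S between n3,n4
  Y(R5) = 0.7407+0.000j S between n0,n5
  Y(R6) = 0.01016+0.000j S between n0,n3
  Y(R7) = 0.0003984+0.000j S between n5,n0
  I2: injects 0.89 A into n4 (from n0)
  Y(R8) = 0.03155+0.000j S between n2,n3
  Y(R9) = 0.01667+0.000j S between n1,n2
  Y(C2) = 0.000+0.03715j S between n4,n2
  Y(R10) = 0.0001582+0.000j S between n0,n3
  Y(R11) = 0.06536+0.000j S between n4,n1
  Y(R12) = 0.002123+0.000j S between n4,n5
  I3: injects 0.00133 A into n0 (from n3)
  V1: constraint V(n0)−V(n5) = 37
Assemble and solve the 6×6 MNA system:
  V(n1)=17.14+0.4933j  V(n2)=17.41+1.170j  V(n3)=17.60+0.3236j  V(n4)=22.37-1.297j  V(n5)=-37.00+0.000j
  i(V1)=-27.89-0.004603j

-0.09164-0.1842j A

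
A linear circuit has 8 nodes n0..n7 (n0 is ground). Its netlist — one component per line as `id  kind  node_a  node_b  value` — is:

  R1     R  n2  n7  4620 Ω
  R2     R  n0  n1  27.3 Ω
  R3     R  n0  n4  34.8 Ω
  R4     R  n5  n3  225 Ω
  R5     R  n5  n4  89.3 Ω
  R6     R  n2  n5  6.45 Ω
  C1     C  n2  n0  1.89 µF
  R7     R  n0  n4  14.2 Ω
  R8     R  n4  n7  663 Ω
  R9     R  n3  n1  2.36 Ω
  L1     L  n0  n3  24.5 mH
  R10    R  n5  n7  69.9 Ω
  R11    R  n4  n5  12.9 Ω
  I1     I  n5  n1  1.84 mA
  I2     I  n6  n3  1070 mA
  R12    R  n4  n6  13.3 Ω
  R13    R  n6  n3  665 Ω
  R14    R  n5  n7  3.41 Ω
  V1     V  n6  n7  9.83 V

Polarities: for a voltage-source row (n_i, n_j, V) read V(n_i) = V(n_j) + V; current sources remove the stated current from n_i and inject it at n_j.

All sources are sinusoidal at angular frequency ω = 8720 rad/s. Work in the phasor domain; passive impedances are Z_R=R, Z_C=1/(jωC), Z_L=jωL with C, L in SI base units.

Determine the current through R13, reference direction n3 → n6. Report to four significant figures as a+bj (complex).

0.04966-0.0002848j A

Element admittances at ω=8720 rad/s:
  Y(R1) = 0.0002165+0.000j S between n2,n7
  Y(R2) = 0.03663+0.000j S between n0,n1
  Y(R3) = 0.02874+0.000j S between n0,n4
  Y(R4) = 0.004444+0.000j S between n5,n3
  Y(R5) = 0.01120+0.000j S between n5,n4
  Y(R6) = 0.1550+0.000j S between n2,n5
  Y(C1) = 0.000+0.01648j S between n2,n0
  Y(R7) = 0.07042+0.000j S between n0,n4
  Y(R8) = 0.001508+0.000j S between n4,n7
  Y(R9) = 0.4237+0.000j S between n3,n1
  Y(L1) = 0.000-0.004681j S between n0,n3
  Y(R10) = 0.01431+0.000j S between n5,n7
  Y(R11) = 0.07752+0.000j S between n4,n5
  I1: injects 0.00184 A into n1 (from n5)
  I2: injects 1.07 A into n3 (from n6)
  Y(R12) = 0.07519+0.000j S between n4,n6
  Y(R13) = 0.001504+0.000j S between n6,n3
  Y(R14) = 0.2933+0.000j S between n5,n7
  V1: constraint V(n6)−V(n7) = 9.83
Assemble and solve the 8×8 MNA system:
  V(n1)=22.63+3.211j  V(n2)=-14.63+5.547j  V(n3)=24.58+3.488j  V(n4)=-7.603+2.405j  V(n5)=-15.21+3.994j  V(n6)=-8.439+3.678j  V(n7)=-18.27+3.678j
  i(V1)=-0.9575-0.09593j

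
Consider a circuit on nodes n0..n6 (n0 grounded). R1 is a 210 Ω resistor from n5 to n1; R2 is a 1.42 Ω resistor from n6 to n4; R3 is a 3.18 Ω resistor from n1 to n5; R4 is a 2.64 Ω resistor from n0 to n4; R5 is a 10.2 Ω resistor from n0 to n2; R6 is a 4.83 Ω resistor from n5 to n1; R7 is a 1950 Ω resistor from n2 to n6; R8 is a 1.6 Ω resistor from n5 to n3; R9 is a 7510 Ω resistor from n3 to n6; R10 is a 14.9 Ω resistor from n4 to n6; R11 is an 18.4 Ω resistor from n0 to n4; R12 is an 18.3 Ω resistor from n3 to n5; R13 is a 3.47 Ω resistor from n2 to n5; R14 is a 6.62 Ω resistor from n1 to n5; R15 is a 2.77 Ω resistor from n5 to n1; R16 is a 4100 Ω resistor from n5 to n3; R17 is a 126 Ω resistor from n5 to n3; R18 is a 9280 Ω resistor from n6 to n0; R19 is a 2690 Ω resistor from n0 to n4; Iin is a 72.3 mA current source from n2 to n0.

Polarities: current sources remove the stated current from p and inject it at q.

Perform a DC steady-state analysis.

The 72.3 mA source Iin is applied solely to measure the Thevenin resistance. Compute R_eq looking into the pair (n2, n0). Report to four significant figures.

Element admittances at DC:
  Y(R1) = 0.004762 S between n5,n1
  Y(R2) = 0.7042 S between n6,n4
  Y(R3) = 0.3145 S between n1,n5
  Y(R4) = 0.3788 S between n0,n4
  Y(R5) = 0.09804 S between n0,n2
  Y(R6) = 0.2070 S between n5,n1
  Y(R7) = 0.0005128 S between n2,n6
  Y(R8) = 0.6250 S between n5,n3
  Y(R9) = 0.0001332 S between n3,n6
  Y(R10) = 0.06711 S between n4,n6
  Y(R11) = 0.05435 S between n0,n4
  Y(R12) = 0.05464 S between n3,n5
  Y(R13) = 0.2882 S between n2,n5
  Y(R14) = 0.1511 S between n1,n5
  Y(R15) = 0.3610 S between n5,n1
  Y(R16) = 0.0002439 S between n5,n3
  Y(R17) = 0.007937 S between n5,n3
  Y(R18) = 0.0001078 S between n6,n0
  Y(R19) = 0.0003717 S between n0,n4
  Iin: injects 0.0723 A into n0 (from n2)
Assemble and solve the 6×6 MNA system:
  V(n1)=-0.7323  V(n2)=-0.7326  V(n3)=-0.7322  V(n4)=-0.001089  V(n5)=-0.7323  V(n6)=-0.001700

R_eq = 10.13 Ω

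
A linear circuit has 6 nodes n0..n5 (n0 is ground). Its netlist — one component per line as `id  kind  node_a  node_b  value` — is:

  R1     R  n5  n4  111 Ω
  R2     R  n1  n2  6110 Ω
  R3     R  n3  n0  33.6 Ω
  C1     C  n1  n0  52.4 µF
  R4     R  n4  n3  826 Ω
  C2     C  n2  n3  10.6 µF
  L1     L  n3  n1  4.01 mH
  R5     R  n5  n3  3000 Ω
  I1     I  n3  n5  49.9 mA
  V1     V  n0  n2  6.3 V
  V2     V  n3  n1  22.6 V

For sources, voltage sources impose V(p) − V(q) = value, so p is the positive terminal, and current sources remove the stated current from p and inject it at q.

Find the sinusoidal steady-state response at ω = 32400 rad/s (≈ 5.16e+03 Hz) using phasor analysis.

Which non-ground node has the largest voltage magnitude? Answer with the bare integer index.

5

MNA unknowns: 5 node voltages V₁..V_5 plus 2 source currents (V1, V2)
R1: Y=0.009009+0.000j on G[5,4]
R2: Y=0.0001637+0.000j on G[1,2]
R3: Y=0.02976+0.000j on G[3,0]
C1: Y=0.000+1.698j on G[1,0]
R4: Y=0.001211+0.000j on G[4,3]
C2: Y=0.000+0.3434j on G[2,3]
L1: Y=0.000-0.007697j on G[3,1]
R5: Y=0.0003333+0.000j on G[5,3]
I1: z[3]−=0.0499, z[5]+=0.0499
V1: row V0−V2=6.3, i_V1 at 0,2
V2: row V3−V1=22.6, i_V2 at 3,1
solve → V1=-4.866+0.2587j, V2=-6.300+0.000j, V3=17.73+0.2587j, V4=49.14+0.2587j, V5=53.36+0.2587j
aux → i_V1=0.08861-8.254j, i_V2=-0.4389-8.088j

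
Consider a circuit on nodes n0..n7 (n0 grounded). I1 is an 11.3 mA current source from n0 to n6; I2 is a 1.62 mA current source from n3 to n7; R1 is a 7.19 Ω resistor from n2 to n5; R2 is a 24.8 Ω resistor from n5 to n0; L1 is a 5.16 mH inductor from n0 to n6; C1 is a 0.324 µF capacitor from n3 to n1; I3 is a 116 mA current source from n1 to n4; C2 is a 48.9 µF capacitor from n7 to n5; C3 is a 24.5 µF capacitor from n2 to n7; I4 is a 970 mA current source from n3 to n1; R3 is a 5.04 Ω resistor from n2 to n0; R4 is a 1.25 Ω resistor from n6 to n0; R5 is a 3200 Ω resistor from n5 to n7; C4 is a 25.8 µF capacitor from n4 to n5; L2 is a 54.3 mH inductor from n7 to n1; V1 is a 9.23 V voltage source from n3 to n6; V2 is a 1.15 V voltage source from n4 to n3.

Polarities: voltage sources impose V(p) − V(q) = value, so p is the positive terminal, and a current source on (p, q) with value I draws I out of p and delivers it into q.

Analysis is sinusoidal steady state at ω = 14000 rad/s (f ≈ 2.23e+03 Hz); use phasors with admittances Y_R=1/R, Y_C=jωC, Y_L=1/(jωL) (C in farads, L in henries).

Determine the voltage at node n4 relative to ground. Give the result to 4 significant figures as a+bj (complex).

9.254-1.032j V

Apply KCL at each of the 7 non-ground nodes and solve the resulting linear system.
Node n1: branches {C1, I3, I4, L2} → V_1 = 9.068-267.9j
Node n2: branches {R1, C3, R3} → V_2 = 3.248+3.572j
Node n3: branches {I2, C1, I4, V1, V2} → V_3 = 8.104-1.032j
Node n4: branches {I3, C4, V2} → V_4 = 9.254-1.032j
Node n5: branches {R1, R2, C2, R5, C4} → V_5 = 6.999+2.516j
Node n6: branches {I1, L1, R4, V1} → V_6 = -1.126-1.032j
Node n7: branches {I2, C2, C3, R5, L2} → V_7 = 5.742+3.214j
Source currents: i(V1)=-0.9267-0.8102j, i(V2)=-1.166-0.8145j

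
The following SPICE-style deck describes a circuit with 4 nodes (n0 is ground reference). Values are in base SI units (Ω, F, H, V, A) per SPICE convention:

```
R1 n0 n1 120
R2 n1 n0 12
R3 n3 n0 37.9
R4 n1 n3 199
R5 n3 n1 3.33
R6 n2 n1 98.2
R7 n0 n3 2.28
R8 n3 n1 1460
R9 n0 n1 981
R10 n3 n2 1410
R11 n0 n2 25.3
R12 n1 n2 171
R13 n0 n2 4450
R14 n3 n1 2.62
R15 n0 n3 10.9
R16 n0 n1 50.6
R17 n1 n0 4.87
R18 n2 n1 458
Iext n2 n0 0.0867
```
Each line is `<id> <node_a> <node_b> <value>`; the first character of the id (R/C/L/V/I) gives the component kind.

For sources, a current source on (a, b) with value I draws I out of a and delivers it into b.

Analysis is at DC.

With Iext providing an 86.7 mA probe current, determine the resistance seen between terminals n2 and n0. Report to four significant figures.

Apply KCL at each of the 3 non-ground nodes and solve the resulting linear system.
Node n1: branches {R1, R2, R4, R5, R6, R8, R9, R12, R14, R16, R17, R18} → V_1 = -0.04310
Node n2: branches {R6, R10, R11, R12, R13, R18, Iext} → V_2 = -1.491
Node n3: branches {R3, R4, R5, R7, R8, R10, R14, R15} → V_3 = -0.02465

R_eq = 17.20 Ω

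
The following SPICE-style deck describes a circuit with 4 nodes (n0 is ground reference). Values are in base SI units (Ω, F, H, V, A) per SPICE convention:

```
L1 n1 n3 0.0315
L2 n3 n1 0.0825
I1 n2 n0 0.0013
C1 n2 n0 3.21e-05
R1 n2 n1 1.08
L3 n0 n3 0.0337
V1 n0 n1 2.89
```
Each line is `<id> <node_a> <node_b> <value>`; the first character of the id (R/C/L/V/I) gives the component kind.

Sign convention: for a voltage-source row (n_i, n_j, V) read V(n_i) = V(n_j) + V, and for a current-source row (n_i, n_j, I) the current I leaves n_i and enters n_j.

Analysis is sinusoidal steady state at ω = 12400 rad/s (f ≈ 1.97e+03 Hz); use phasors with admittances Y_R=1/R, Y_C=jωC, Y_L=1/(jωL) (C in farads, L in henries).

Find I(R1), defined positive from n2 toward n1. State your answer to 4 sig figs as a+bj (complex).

Apply KCL at each of the 3 non-ground nodes and solve the resulting linear system.
Node n1: branches {L1, L2, R1, V1} → V_1 = -2.890+0.000j
Node n2: branches {I1, C1, R1} → V_2 = -2.440+1.049j
Node n3: branches {L1, L2, L3} → V_3 = -1.724+0.000j
Source currents: i(V1)=-0.4163-0.9673j

0.4163+0.9714j A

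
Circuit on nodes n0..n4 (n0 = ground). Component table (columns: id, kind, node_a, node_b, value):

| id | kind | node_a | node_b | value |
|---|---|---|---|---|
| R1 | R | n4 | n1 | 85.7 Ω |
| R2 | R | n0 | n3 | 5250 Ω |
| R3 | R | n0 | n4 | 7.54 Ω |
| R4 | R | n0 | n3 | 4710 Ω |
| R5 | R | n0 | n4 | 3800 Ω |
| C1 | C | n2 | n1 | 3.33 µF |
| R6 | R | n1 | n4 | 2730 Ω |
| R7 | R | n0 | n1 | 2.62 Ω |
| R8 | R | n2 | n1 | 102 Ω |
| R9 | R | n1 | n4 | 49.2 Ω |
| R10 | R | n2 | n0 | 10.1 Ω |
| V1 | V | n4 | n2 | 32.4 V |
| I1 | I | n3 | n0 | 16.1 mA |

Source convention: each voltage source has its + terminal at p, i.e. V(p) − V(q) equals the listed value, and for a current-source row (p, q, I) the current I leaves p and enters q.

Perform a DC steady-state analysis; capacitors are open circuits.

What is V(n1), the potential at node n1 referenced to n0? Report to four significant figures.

Apply KCL at each of the 4 non-ground nodes and solve the resulting linear system.
Node n1: branches {R1, C1, R6, R7, R8, R9} → V_1 = 0.5385
Node n2: branches {C1, R8, R10, V1} → V_2 = -19.45
Node n3: branches {R2, R4, I1} → V_3 = -39.97
Node n4: branches {R1, R3, R5, R6, R9, V1} → V_4 = 12.95
Source currents: i(V1)=-2.122

0.5385 V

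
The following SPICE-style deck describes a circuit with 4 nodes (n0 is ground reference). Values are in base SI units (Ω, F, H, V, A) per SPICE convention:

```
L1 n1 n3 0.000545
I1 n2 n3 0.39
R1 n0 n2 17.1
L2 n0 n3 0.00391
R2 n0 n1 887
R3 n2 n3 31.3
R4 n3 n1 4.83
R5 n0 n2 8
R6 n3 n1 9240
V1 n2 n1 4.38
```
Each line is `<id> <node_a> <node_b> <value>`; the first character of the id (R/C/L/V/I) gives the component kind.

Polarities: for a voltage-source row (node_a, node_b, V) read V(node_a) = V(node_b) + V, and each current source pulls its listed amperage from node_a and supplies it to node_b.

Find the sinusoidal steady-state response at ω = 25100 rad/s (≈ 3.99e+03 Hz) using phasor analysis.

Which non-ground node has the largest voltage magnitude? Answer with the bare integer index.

1

Element admittances at ω=25100 rad/s:
  Y(L1) = 0.000-0.07310j S between n1,n3
  I1: injects 0.39 A into n3 (from n2)
  Y(R1) = 0.05848+0.000j S between n0,n2
  Y(L2) = 0.000-0.01019j S between n0,n3
  Y(R2) = 0.001127+0.000j S between n0,n1
  Y(R3) = 0.03195+0.000j S between n2,n3
  Y(R4) = 0.2070+0.000j S between n3,n1
  Y(R5) = 0.1250+0.000j S between n0,n2
  Y(R6) = 0.0001082+0.000j S between n3,n1
  V1: constraint V(n2)−V(n1) = 4.38
Assemble and solve the 4×4 MNA system:
  V(n1)=-4.375-0.1289j  V(n2)=0.004943-0.1289j  V(n3)=-2.336+0.3951j
  i(V1)=-0.4657+0.04039j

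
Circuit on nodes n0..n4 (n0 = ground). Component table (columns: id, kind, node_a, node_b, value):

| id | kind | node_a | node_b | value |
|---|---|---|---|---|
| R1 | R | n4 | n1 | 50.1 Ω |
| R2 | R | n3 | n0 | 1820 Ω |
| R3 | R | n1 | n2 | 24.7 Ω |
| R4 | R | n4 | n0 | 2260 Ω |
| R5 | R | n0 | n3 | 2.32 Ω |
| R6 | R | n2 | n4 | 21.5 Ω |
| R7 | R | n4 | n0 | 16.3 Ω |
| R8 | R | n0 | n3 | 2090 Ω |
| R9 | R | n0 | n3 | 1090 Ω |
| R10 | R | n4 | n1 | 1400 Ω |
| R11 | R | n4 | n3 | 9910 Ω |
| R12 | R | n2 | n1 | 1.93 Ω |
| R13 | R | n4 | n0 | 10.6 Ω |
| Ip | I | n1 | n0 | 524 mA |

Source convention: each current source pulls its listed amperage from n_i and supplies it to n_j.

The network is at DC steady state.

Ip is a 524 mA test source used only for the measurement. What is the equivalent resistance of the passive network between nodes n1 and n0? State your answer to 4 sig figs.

R_eq = 22.12 Ω

Apply KCL at each of the 4 non-ground nodes and solve the resulting linear system.
Node n1: branches {R1, R3, R10, R12, Ip} → V_1 = -11.59
Node n2: branches {R3, R6, R12} → V_2 = -10.96
Node n3: branches {R2, R5, R8, R9, R11} → V_3 = -0.0007815
Node n4: branches {R1, R4, R6, R7, R10, R11, R13} → V_4 = -3.354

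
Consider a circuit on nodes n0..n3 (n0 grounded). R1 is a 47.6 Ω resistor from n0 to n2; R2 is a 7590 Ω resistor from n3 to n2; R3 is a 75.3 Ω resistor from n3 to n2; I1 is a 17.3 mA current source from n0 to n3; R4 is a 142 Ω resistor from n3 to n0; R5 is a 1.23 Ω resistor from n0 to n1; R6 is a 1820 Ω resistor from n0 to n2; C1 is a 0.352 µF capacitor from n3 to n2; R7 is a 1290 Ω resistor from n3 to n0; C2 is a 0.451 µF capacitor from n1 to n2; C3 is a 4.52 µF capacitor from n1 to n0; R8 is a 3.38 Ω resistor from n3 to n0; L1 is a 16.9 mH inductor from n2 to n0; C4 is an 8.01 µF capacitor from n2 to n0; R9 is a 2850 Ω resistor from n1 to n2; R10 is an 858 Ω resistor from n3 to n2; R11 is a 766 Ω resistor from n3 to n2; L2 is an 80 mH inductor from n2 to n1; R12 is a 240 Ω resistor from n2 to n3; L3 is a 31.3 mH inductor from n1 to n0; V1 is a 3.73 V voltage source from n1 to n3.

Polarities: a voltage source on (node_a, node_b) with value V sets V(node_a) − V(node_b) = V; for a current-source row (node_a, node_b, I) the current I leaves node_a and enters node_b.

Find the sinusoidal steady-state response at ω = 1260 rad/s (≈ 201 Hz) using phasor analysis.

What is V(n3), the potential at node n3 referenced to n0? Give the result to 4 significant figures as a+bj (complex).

MNA unknowns: 3 node voltages V₁..V_3 plus 1 source current (V1)
R1: Y=0.02101+0.000j on G[0,2]
R2: Y=0.0001318+0.000j on G[3,2]
R3: Y=0.01328+0.000j on G[3,2]
I1: z[0]−=0.0173, z[3]+=0.0173
R4: Y=0.007042+0.000j on G[3,0]
R5: Y=0.8130+0.000j on G[0,1]
R6: Y=0.0005495+0.000j on G[0,2]
C1: Y=0.000+0.0004435j on G[3,2]
R7: Y=0.0007752+0.000j on G[3,0]
C2: Y=0.000+0.0005683j on G[1,2]
C3: Y=0.000+0.005695j on G[1,0]
R8: Y=0.2959+0.000j on G[3,0]
L1: Y=0.000-0.04696j on G[2,0]
C4: Y=0.000+0.01009j on G[2,0]
R9: Y=0.0003509+0.000j on G[1,2]
R10: Y=0.001166+0.000j on G[3,2]
R11: Y=0.001305+0.000j on G[3,2]
L2: Y=0.000-0.009921j on G[2,1]
R12: Y=0.004167+0.000j on G[2,3]
L3: Y=0.000-0.02536j on G[1,0]
V1: row V1−V3=3.73, i_V1 at 1,3
solve → V1=1.063+0.01830j, V2=-0.4484-0.7454j, V3=-2.667+0.01830j
aux → i_V1=-0.8721+0.01989j

-2.667+0.01830j V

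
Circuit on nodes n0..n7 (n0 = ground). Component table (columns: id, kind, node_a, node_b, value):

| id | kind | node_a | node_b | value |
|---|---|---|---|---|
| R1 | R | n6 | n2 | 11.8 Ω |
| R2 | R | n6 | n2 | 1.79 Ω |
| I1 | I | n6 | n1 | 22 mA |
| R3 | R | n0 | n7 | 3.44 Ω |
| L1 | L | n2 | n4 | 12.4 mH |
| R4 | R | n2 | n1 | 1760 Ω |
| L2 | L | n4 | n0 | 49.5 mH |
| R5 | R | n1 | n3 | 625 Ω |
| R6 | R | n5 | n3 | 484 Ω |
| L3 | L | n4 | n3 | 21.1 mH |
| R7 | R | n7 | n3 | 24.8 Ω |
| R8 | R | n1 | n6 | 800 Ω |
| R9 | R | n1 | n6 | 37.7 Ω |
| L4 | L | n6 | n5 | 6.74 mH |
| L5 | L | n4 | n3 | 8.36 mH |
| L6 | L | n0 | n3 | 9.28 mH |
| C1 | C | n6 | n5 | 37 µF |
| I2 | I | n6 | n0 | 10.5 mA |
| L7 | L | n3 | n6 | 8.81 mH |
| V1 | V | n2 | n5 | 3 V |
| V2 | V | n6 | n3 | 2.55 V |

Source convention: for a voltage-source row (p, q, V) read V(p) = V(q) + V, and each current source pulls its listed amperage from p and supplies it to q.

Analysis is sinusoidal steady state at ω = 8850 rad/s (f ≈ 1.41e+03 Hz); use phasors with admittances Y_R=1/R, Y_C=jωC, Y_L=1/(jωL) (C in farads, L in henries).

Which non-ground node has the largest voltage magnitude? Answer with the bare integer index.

Apply KCL at each of the 7 non-ground nodes and solve the resulting linear system.
Node n1: branches {I1, R4, R5, R8, R9} → V_1 = 2.863-0.03616j
Node n2: branches {R1, R2, L1, R4, V1} → V_2 = 2.821+1.141j
Node n3: branches {R5, R6, L3, R7, L5, L6, L7, V2} → V_3 = -0.2960-0.05893j
Node n4: branches {L1, L2, L3, L5} → V_4 = 0.6649+0.3069j
Node n5: branches {R6, L4, C1, V1} → V_5 = -0.1786+1.141j
Node n6: branches {R1, R2, I1, R8, R9, L4, C1, I2, L7, V2} → V_6 = 2.254-0.05893j
Node n7: branches {R3, R7} → V_7 = -0.03606-0.007179j
Source currents: i(V1)=-0.3727-0.7533j, i(V2)=-0.02340+0.04984j

2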